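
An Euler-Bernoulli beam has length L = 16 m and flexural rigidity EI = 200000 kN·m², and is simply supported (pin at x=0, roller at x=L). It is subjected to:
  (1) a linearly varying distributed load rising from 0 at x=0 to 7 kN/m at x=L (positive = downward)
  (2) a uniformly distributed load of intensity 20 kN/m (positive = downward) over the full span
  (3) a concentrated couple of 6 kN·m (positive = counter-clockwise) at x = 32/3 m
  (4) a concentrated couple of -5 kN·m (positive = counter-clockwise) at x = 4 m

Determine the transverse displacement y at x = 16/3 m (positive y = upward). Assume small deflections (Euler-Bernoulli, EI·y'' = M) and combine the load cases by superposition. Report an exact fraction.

Load 1 — triangular load w₀=7 kN/m (0→w₀ over full span):
  y_1 = -w₀x(7L⁴-10L²x²+3x⁴)/(360LEI) = -7·(16/3)·(7·16⁴-10·16²·(16/3)²+3·(16/3)⁴)/(360·16·200000) = -28672/2278125 m
Load 2 — uniform load w=20 kN/m over full span:
  y_2 = -wx(L³-2Lx²+x³)/(24EI) = -20·(16/3)·(16³-2·16·(16/3)²+(16/3)³)/(24·200000) = -11264/151875 m
Load 3 — applied couple M₀=6 kN·m at a=32/3 m (b=L-a=16/3):
  y_3 = (M₀x³/(6L)+C₁x)/EI  [x≤a] with C₁=M₀(3b²-L²)/(6L)=-32/3 = (6·(16/3)³/(6·16)+(-32/3)·(16/3))/200000 = -4/16875 m
Load 4 — applied couple M₀=-5 kN·m at a=4 m (b=L-a=12):
  y_4 = (M₀x³/(6L)-M₀(x-a)²/2+C₁x)/EI  [x>a] with C₁=M₀(3b²-L²)/(6L)=-55/6 = ((-5)·(16/3)³/(6·16)-(-5)·((16/3)-4)²/2+(-55/6)·(16/3))/200000 = -53/202500 m
Superposition: y = Σ y_i = -795073/9112500 m ≈ -0.087251 m

y(16/3) = -795073/9112500 m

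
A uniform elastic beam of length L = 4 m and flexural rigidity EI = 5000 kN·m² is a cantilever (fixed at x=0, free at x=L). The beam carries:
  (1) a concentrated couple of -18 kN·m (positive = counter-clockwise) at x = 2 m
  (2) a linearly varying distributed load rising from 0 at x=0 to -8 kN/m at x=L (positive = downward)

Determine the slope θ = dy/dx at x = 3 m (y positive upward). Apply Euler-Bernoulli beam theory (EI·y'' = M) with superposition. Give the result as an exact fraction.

θ(3) = 107/20000 rad

Load 1 — applied couple M₀=-18 kN·m at a=2 m (b=L-a=2):
  θ_1 = M₀a/EI  [x>a] = (-18)·2/5000 = -9/1250 rad
Load 2 — triangular load w₀=-8 kN/m (0→w₀ over full span):
  θ_2 = (w₀Lx²/4-w₀L²x/3-w₀x⁴/(24L))/EI = ((-8)·4·3²/4-(-8)·4²·3/3-(-8)·3⁴/(24·4))/5000 = 251/20000 rad
Superposition: θ = Σ θ_i = 107/20000 rad ≈ 0.005350 rad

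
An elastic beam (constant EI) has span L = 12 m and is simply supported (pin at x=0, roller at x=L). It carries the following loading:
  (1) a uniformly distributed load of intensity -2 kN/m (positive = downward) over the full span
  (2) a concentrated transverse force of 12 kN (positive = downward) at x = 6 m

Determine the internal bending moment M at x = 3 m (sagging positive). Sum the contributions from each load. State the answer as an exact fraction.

M(3) = -9 kN·m

Load 1 — uniform load w=-2 kN/m over full span:
  M_1 = wx(L-x)/2 = (-2)·3·(12-3)/2 = -27 kN·m
Load 2 — point force P=12 kN at a=6 m (b=L-a=6):
  M_2 = Pbx/L  [x≤a] = 12·6·3/12 = 18 kN·m
Superposition: M = Σ M_i = -9 kN·m ≈ -9.000000 kN·m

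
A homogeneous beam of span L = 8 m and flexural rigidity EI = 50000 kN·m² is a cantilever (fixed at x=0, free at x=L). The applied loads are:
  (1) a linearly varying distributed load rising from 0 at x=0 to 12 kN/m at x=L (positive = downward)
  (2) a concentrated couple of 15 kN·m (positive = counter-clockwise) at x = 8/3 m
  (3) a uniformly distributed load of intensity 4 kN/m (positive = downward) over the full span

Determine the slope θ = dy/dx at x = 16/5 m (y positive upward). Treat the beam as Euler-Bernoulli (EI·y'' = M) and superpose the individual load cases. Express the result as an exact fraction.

θ(16/5) = -189281/11718750 rad

Load 1 — triangular load w₀=12 kN/m (0→w₀ over full span):
  θ_1 = (w₀Lx²/4-w₀L²x/3-w₀x⁴/(24L))/EI = (12·8·(16/5)²/4-12·8²·(16/5)/3-12·(16/5)⁴/(24·8))/50000 = -22656/1953125 rad
Load 2 — applied couple M₀=15 kN·m at a=8/3 m (b=L-a=16/3):
  θ_2 = M₀a/EI  [x>a] = 15·(8/3)/50000 = 1/1250 rad
Load 3 — uniform load w=4 kN/m over full span:
  θ_3 = -wx(x²-3Lx+3L²)/(6EI) = -4·(16/5)·((16/5)²-3·8·(16/5)+3·8²)/(6·50000) = -6272/1171875 rad
Superposition: θ = Σ θ_i = -189281/11718750 rad ≈ -0.016152 rad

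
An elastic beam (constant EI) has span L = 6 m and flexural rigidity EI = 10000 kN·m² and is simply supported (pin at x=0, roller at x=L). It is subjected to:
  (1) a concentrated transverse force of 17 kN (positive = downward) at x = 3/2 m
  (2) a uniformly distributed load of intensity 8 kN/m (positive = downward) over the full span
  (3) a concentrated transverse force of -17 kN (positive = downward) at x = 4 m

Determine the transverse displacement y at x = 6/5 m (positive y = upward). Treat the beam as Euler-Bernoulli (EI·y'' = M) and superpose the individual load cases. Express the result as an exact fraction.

y(6/5) = -2461051/300000000 m

Load 1 — point force P=17 kN at a=3/2 m (b=L-a=9/2):
  y_1 = -Pbx(L²-b²-x²)/(6LEI)  [x≤a] = -17·(9/2)·(6/5)·(6²-(9/2)²-(6/5)²)/(6·6·10000) = -72981/20000000 m
Load 2 — uniform load w=8 kN/m over full span:
  y_2 = -wx(L³-2Lx²+x³)/(24EI) = -8·(6/5)·(6³-2·6·(6/5)²+(6/5)³)/(24·10000) = -3132/390625 m
Load 3 — point force P=-17 kN at a=4 m (b=L-a=2):
  y_3 = -Pbx(L²-b²-x²)/(6LEI)  [x≤a] = -(-17)·2·(6/5)·(6²-2²-(6/5)²)/(6·6·10000) = 3247/937500 m
Superposition: y = Σ y_i = -2461051/300000000 m ≈ -0.008204 m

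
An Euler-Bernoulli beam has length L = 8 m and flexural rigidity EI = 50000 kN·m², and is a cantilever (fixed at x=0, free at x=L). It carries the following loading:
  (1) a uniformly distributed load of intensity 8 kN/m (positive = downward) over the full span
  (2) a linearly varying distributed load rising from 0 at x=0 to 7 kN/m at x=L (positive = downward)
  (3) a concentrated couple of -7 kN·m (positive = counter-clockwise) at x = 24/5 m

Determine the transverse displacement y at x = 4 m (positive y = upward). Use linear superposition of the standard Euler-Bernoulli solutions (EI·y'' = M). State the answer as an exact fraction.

y(4) = -4519/93750 m

Load 1 — uniform load w=8 kN/m over full span:
  y_1 = -wx²(x²-4Lx+6L²)/(24EI) = -8·4²·(4²-4·8·4+6·8²)/(24·50000) = -272/9375 m
Load 2 — triangular load w₀=7 kN/m (0→w₀ over full span):
  y_2 = (w₀Lx³/12-w₀L²x²/6-w₀x⁵/(120L))/EI = (7·8·4³/12-7·8²·4²/6-7·4⁵/(120·8))/50000 = -847/46875 m
Load 3 — applied couple M₀=-7 kN·m at a=24/5 m (b=L-a=16/5):
  y_3 = M₀x²/(2EI)  [x≤a] = (-7)·4²/(2·50000) = -7/6250 m
Superposition: y = Σ y_i = -4519/93750 m ≈ -0.048203 m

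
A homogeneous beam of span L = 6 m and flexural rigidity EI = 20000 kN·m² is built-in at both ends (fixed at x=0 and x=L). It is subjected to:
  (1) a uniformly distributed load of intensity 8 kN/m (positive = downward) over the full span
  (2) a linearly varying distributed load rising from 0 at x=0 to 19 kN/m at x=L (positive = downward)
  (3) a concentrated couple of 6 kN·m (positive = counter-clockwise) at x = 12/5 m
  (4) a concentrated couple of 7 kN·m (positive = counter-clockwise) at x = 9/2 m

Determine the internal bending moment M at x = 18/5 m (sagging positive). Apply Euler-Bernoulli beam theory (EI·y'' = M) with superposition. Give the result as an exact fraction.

M(18/5) = 10279/400 kN·m

Load 1 — uniform load w=8 kN/m over full span:
  M_1 = wLx/2 - wL²/12 - wx²/2 = 8·6·(18/5)/2 - 8·6²/12 - 8·(18/5)²/2 = 264/25 kN·m
Load 2 — triangular load w₀=19 kN/m (0→w₀ over full span):
  M_2 = 3w₀Lx/20 - w₀L²/30 - w₀x³/(6L) = 3·19·6·(18/5)/20 - 19·6²/30 - 19·(18/5)³/(6·6) = 1767/125 kN·m
Load 3 — applied couple M₀=6 kN·m at a=12/5 m (b=L-a=18/5):
  M_3 = R_Ax - M_A - M₀  [x>a] with R_A=36/25, M_A=18/25 = (36/25)·(18/5) - (18/25) - 6 = -192/125 kN·m
Load 4 — applied couple M₀=7 kN·m at a=9/2 m (b=L-a=3/2):
  M_4 = R_Ax - M_A  [x≤a] with R_A=21/16, M_A=35/16 = (21/16)·(18/5) - (35/16) = 203/80 kN·m
Superposition: M = Σ M_i = 10279/400 kN·m ≈ 25.697500 kN·m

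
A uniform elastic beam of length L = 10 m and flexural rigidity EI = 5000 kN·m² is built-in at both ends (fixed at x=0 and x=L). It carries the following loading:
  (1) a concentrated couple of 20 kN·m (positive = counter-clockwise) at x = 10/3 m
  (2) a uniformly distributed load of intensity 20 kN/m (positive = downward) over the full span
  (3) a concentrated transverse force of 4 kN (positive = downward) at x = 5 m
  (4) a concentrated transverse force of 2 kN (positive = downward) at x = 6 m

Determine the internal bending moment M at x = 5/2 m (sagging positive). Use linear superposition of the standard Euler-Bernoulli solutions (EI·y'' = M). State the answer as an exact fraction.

Load 1 — applied couple M₀=20 kN·m at a=10/3 m (b=L-a=20/3):
  M_1 = R_Ax - M_A  [x≤a] with R_A=8/3, M_A=0 = (8/3)·(5/2) - 0 = 20/3 kN·m
Load 2 — uniform load w=20 kN/m over full span:
  M_2 = wLx/2 - wL²/12 - wx²/2 = 20·10·(5/2)/2 - 20·10²/12 - 20·(5/2)²/2 = 125/6 kN·m
Load 3 — point force P=4 kN at a=5 m (b=L-a=5):
  M_3 = Pb²(3a+b)x/L³ - Pab²/L²  [x≤a] = 4·5²·(3·5+5)·(5/2)/10³ - 4·5·5²/10² = 0 kN·m
Load 4 — point force P=2 kN at a=6 m (b=L-a=4):
  M_4 = Pb²(3a+b)x/L³ - Pab²/L²  [x≤a] = 2·4²·(3·6+4)·(5/2)/10³ - 2·6·4²/10² = -4/25 kN·m
Superposition: M = Σ M_i = 1367/50 kN·m ≈ 27.340000 kN·m

M(5/2) = 1367/50 kN·m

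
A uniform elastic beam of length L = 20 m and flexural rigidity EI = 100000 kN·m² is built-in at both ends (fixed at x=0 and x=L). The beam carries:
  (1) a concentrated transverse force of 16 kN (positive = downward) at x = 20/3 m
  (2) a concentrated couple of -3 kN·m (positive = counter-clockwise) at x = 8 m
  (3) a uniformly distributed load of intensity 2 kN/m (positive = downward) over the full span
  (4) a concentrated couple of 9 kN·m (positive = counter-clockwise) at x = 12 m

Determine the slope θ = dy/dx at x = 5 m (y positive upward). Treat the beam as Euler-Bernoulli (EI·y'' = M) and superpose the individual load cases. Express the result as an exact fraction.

θ(5) = -9949/4500000 rad

Load 1 — point force P=16 kN at a=20/3 m (b=L-a=40/3):
  θ_1 = -Pb²x(2aL-(3a+b)x)/(2L³EI)  [x≤a] = -16·(40/3)²·5·(2·(20/3)·20-(3·(20/3)+(40/3))·5)/(2·20³·100000) = -1/1125 rad
Load 2 — applied couple M₀=-3 kN·m at a=8 m (b=L-a=12):
  θ_2 = (R_Ax²/2 - M_Ax)/EI  [x≤a] with R_A=-27/125, M_A=-9/25 = ((-27/125)·5²/2 - (-9/25)·5)/100000 = -9/1000000 rad
Load 3 — uniform load w=2 kN/m over full span:
  θ_3 = -wx(L-x)(L-2x)/(12EI) = -2·5·(20-5)·(20-2·5)/(12·100000) = -1/800 rad
Load 4 — applied couple M₀=9 kN·m at a=12 m (b=L-a=8):
  θ_4 = (R_Ax²/2 - M_Ax)/EI  [x≤a] with R_A=81/125, M_A=72/25 = ((81/125)·5²/2 - (72/25)·5)/100000 = -63/1000000 rad
Superposition: θ = Σ θ_i = -9949/4500000 rad ≈ -0.002211 rad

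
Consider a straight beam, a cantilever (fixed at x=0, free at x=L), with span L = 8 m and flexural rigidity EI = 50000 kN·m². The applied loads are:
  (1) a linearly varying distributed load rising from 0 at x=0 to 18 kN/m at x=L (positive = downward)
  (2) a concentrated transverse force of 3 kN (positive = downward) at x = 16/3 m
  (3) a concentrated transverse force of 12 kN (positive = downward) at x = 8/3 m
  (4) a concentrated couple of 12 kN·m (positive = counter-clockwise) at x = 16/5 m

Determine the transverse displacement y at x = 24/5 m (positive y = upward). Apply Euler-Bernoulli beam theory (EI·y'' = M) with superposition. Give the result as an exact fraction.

y(24/5) = -87469712/1318359375 m

Load 1 — triangular load w₀=18 kN/m (0→w₀ over full span):
  y_1 = (w₀Lx³/12-w₀L²x²/6-w₀x⁵/(120L))/EI = (18·8·(24/5)³/12-18·8²·(24/5)²/6-18·(24/5)⁵/(120·8))/50000 = -3070656/48828125 m
Load 2 — point force P=3 kN at a=16/3 m (b=L-a=8/3):
  y_2 = -Px²(3a-x)/(6EI)  [x≤a] = -3·(24/5)²·(3·(16/3)-(24/5))/(6·50000) = -1008/390625 m
Load 3 — point force P=12 kN at a=8/3 m (b=L-a=16/3):
  y_3 = -Pa²(3x-a)/(6EI)  [x>a] = -12·(8/3)²·(3·(24/5)-(8/3))/(6·50000) = -1408/421875 m
Load 4 — applied couple M₀=12 kN·m at a=16/5 m (b=L-a=24/5):
  y_4 = M₀a(2x-a)/(2EI)  [x>a] = 12·(16/5)·(2·(24/5)-(16/5))/(2·50000) = 192/78125 m
Superposition: y = Σ y_i = -87469712/1318359375 m ≈ -0.066347 m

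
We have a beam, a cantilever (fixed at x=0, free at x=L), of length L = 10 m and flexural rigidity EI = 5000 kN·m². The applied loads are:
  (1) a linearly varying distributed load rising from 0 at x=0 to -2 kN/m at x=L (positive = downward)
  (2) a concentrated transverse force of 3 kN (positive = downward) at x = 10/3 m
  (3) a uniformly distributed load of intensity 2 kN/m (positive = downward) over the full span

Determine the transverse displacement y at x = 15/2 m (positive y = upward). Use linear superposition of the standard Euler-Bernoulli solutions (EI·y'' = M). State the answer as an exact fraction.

Load 1 — triangular load w₀=-2 kN/m (0→w₀ over full span):
  y_1 = (w₀Lx³/12-w₀L²x²/6-w₀x⁵/(120L))/EI = ((-2)·10·(15/2)³/12-(-2)·10²·(15/2)²/6-(-2)·(15/2)⁵/(120·10))/5000 = 2481/10240 m
Load 2 — point force P=3 kN at a=10/3 m (b=L-a=20/3):
  y_2 = -Pa²(3x-a)/(6EI)  [x>a] = -3·(10/3)²·(3·(15/2)-(10/3))/(6·5000) = -23/1080 m
Load 3 — uniform load w=2 kN/m over full span:
  y_3 = -wx²(x²-4Lx+6L²)/(24EI) = -2·(15/2)²·((15/2)²-4·10·(15/2)+6·10²)/(24·5000) = -171/512 m
Superposition: y = Σ y_i = -31241/276480 m ≈ -0.112996 m

y(15/2) = -31241/276480 m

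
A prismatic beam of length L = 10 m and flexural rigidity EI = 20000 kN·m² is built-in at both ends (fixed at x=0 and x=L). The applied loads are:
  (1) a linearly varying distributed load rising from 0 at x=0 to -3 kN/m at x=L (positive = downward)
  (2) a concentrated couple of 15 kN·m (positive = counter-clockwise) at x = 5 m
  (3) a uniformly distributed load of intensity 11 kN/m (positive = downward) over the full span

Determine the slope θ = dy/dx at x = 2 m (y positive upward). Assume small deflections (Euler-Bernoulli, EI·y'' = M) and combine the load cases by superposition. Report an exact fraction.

θ(2) = -399/100000 rad

Load 1 — triangular load w₀=-3 kN/m (0→w₀ over full span):
  θ_1 = -w₀(2x(L-x)(L-2x)(x+2L)+x²(L-x)²)/(120LEI) = -(-3)·(2·2·(10-2)·(10-2·2)·(2+2·10)+2²·(10-2)²)/(120·10·20000) = 7/12500 rad
Load 2 — applied couple M₀=15 kN·m at a=5 m (b=L-a=5):
  θ_2 = (R_Ax²/2 - M_Ax)/EI  [x≤a] with R_A=9/4, M_A=15/4 = ((9/4)·2²/2 - (15/4)·2)/20000 = -3/20000 rad
Load 3 — uniform load w=11 kN/m over full span:
  θ_3 = -wx(L-x)(L-2x)/(12EI) = -11·2·(10-2)·(10-2·2)/(12·20000) = -11/2500 rad
Superposition: θ = Σ θ_i = -399/100000 rad ≈ -0.003990 rad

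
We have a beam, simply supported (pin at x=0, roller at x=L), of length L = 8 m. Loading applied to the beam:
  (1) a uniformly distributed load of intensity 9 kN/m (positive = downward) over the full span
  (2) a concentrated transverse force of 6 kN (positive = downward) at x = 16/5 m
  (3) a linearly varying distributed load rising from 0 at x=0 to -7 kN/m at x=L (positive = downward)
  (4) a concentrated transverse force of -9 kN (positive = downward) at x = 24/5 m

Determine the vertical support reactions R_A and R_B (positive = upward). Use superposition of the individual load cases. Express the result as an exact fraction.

Load 1 — uniform load w=9 kN/m over full span:
  R_A = wL/2 = 9·8/2 = 36 kN
  R_B = wL/2 = 9·8/2 = 36 kN
Load 2 — point force P=6 kN at a=16/5 m (b=L-a=24/5):
  R_A = Pb/L = 6·(24/5)/8 = 18/5 kN
  R_B = Pa/L = 6·(16/5)/8 = 12/5 kN
Load 3 — triangular load w₀=-7 kN/m (0→w₀ over full span):
  R_A = w₀L/6 = (-7)·8/6 = -28/3 kN
  R_B = w₀L/3 = (-7)·8/3 = -56/3 kN
Load 4 — point force P=-9 kN at a=24/5 m (b=L-a=16/5):
  R_A = Pb/L = (-9)·(16/5)/8 = -18/5 kN
  R_B = Pa/L = (-9)·(24/5)/8 = -27/5 kN
Superposition: R_A = 80/3 kN, R_B = 43/3 kN

R_A = 80/3 kN, R_B = 43/3 kN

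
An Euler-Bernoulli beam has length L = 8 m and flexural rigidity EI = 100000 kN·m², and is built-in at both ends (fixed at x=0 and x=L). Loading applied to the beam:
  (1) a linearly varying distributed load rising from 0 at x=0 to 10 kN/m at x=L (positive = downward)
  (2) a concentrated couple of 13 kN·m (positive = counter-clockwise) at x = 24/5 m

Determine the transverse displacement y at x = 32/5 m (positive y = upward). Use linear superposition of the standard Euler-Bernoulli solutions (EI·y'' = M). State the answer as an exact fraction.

y(32/5) = -7051/29296875 m

Load 1 — triangular load w₀=10 kN/m (0→w₀ over full span):
  y_1 = -w₀x²(L-x)²(x+2L)/(120LEI) = -10·(32/5)²·(8-(32/5))²·((32/5)+2·8)/(120·8·100000) = -7168/29296875 m
Load 2 — applied couple M₀=13 kN·m at a=24/5 m (b=L-a=16/5):
  y_2 = (R_Ax³/6 - M_Ax²/2 - M₀(x-a)²/2)/EI  [x>a] with R_A=117/50, M_A=104/25 = ((117/50)·(32/5)³/6 - (104/25)·(32/5)²/2 - 13·((32/5)-(24/5))²/2)/100000 = 39/9765625 m
Superposition: y = Σ y_i = -7051/29296875 m ≈ -0.000241 m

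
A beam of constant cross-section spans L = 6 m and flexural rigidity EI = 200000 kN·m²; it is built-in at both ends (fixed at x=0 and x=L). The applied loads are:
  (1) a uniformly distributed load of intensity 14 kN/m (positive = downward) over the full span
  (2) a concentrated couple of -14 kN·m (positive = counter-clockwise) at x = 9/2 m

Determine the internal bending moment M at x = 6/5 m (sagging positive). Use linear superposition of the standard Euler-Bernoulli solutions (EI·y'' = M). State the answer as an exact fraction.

M(6/5) = -91/200 kN·m

Load 1 — uniform load w=14 kN/m over full span:
  M_1 = wLx/2 - wL²/12 - wx²/2 = 14·6·(6/5)/2 - 14·6²/12 - 14·(6/5)²/2 = -42/25 kN·m
Load 2 — applied couple M₀=-14 kN·m at a=9/2 m (b=L-a=3/2):
  M_2 = R_Ax - M_A  [x≤a] with R_A=-21/8, M_A=-35/8 = (-21/8)·(6/5) - (-35/8) = 49/40 kN·m
Superposition: M = Σ M_i = -91/200 kN·m ≈ -0.455000 kN·m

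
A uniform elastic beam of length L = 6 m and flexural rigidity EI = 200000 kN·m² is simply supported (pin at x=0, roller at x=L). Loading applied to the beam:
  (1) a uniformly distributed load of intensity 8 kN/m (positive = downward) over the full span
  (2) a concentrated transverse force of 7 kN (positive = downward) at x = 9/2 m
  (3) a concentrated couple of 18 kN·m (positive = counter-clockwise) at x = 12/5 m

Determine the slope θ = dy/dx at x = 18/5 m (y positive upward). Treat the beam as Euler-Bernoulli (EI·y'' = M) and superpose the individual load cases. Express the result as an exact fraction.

θ(18/5) = 88353/800000000 rad

Load 1 — uniform load w=8 kN/m over full span:
  θ_1 = -w(L³-6Lx²+4x³)/(24EI) = -8·(6³-6·6·(18/5)²+4·(18/5)³)/(24·200000) = 333/3125000 rad
Load 2 — point force P=7 kN at a=9/2 m (b=L-a=3/2):
  θ_2 = -Pb(L²-b²-3x²)/(6LEI)  [x≤a] = -7·(3/2)·(6²-(3/2)²-3·(18/5)²)/(6·6·200000) = 1197/160000000 rad
Load 3 — applied couple M₀=18 kN·m at a=12/5 m (b=L-a=18/5):
  θ_3 = (M₀x²/(2L)-M₀(x-a)+C₁)/EI  [x>a] with C₁=M₀(3b²-L²)/(6L)=36/25 = (18·(18/5)²/(2·6)-18·((18/5)-(12/5))+(36/25))/200000 = -9/2500000 rad
Superposition: θ = Σ θ_i = 88353/800000000 rad ≈ 0.000110 rad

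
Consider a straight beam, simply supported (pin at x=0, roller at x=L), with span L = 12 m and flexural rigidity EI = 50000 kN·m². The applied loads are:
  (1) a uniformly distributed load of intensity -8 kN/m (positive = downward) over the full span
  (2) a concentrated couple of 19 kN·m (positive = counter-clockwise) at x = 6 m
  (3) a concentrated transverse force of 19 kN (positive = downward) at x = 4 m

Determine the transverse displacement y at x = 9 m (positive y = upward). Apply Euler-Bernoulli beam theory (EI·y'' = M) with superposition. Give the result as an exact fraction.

Load 1 — uniform load w=-8 kN/m over full span:
  y_1 = -wx(L³-2Lx²+x³)/(24EI) = -(-8)·9·(12³-2·12·9²+9³)/(24·50000) = 1539/50000 m
Load 2 — applied couple M₀=19 kN·m at a=6 m (b=L-a=6):
  y_2 = (M₀x³/(6L)-M₀(x-a)²/2+C₁x)/EI  [x>a] with C₁=M₀(3b²-L²)/(6L)=-19/2 = (19·9³/(6·12)-19·(9-6)²/2+(-19/2)·9)/50000 = 171/400000 m
Load 3 — point force P=19 kN at a=4 m (b=L-a=8):
  y_3 = -Pa(L-x)(2Lx-a²-x²)/(6LEI)  [x>a] = -19·4·(12-9)·(2·12·9-4²-9²)/(6·12·50000) = -2261/300000 m
Superposition: y = Σ y_i = 5681/240000 m ≈ 0.023671 m

y(9) = 5681/240000 m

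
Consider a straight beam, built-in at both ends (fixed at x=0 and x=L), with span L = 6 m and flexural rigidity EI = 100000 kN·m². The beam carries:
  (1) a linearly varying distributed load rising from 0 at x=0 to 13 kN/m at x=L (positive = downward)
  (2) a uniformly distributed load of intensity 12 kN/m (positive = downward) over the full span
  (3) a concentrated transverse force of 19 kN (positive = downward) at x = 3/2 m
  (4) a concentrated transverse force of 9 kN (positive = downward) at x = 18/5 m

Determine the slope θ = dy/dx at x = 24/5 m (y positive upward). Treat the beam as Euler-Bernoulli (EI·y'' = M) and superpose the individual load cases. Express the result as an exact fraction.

θ(24/5) = 1053099/2500000000 rad

Load 1 — triangular load w₀=13 kN/m (0→w₀ over full span):
  θ_1 = -w₀(2x(L-x)(L-2x)(x+2L)+x²(L-x)²)/(120LEI) = -13·(2·(24/5)·(6-(24/5))·(6-2·(24/5))·((24/5)+2·6)+(24/5)²·(6-(24/5))²)/(120·6·100000) = 234/1953125 rad
Load 2 — uniform load w=12 kN/m over full span:
  θ_2 = -wx(L-x)(L-2x)/(12EI) = -12·(24/5)·(6-(24/5))·(6-2·(24/5))/(12·100000) = 81/390625 rad
Load 3 — point force P=19 kN at a=3/2 m (b=L-a=9/2):
  θ_3 = Pa²(L-x)(2bL-(3b+a)(L-x))/(2L³EI)  [x>a] = 19·(3/2)²·(6-(24/5))·(2·(9/2)·6-(3·(9/2)+(3/2))·(6-(24/5)))/(2·6³·100000) = 171/4000000 rad
Load 4 — point force P=9 kN at a=18/5 m (b=L-a=12/5):
  θ_4 = Pa²(L-x)(2bL-(3b+a)(L-x))/(2L³EI)  [x>a] = 9·(18/5)²·(6-(24/5))·(2·(12/5)·6-(3·(12/5)+(18/5))·(6-(24/5)))/(2·6³·100000) = 8019/156250000 rad
Superposition: θ = Σ θ_i = 1053099/2500000000 rad ≈ 0.000421 rad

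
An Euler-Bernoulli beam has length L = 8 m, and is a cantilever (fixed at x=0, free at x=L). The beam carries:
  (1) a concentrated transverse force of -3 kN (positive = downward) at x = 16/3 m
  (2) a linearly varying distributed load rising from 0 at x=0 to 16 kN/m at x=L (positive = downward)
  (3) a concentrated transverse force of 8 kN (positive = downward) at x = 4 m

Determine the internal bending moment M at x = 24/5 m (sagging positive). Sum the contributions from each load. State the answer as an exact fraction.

M(24/5) = -26024/375 kN·m

Load 1 — point force P=-3 kN at a=16/3 m (b=L-a=8/3):
  M_1 = -P(a-x)  [x≤a] = -(-3)·((16/3)-(24/5)) = 8/5 kN·m
Load 2 — triangular load w₀=16 kN/m (0→w₀ over full span):
  M_2 = w₀Lx/2 - w₀L²/3 - w₀x³/(6L) = 16·8·(24/5)/2 - 16·8²/3 - 16·(24/5)³/(6·8) = -26624/375 kN·m
Load 3 — point force P=8 kN at a=4 m (b=L-a=4):
  M_3 = 0  [x>a] = 0 kN·m
Superposition: M = Σ M_i = -26024/375 kN·m ≈ -69.397333 kN·m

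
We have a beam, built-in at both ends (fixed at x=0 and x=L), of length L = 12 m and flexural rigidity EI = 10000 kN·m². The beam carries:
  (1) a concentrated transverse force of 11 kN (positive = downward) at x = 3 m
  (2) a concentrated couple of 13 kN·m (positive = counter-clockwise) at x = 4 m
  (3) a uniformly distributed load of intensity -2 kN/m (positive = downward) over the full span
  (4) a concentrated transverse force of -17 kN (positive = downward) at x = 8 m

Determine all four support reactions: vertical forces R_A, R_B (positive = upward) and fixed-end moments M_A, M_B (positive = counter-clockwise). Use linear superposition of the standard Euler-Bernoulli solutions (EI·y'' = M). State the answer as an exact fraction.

R_A = -4909/864 kN, M_A = -2959/144 kN·m, R_B = -21011/864 kN, M_B = 7541/144 kN·m

Load 1 — point force P=11 kN at a=3 m (b=L-a=9):
  R_A = Pb²(3a+b)/L³ = 11·9²·(3·3+9)/12³ = 297/32 kN
  M_A = Pab²/L² = 11·3·9²/12² = 297/16 kN·m
  R_B = Pa²(a+3b)/L³ = 11·3²·(3+3·9)/12³ = 55/32 kN
  M_B = -Pa²b/L² = -11·3²·9/12² = -99/16 kN·m
Load 2 — applied couple M₀=13 kN·m at a=4 m (b=L-a=8):
  R_A = 6M₀ab/L³ = 6·13·4·8/12³ = 13/9 kN
  M_A = M₀b(2a-b)/L² = 13·8·(2·4-8)/12² = 0 kN·m
  R_B = -6M₀ab/L³ = -6·13·4·8/12³ = -13/9 kN
  M_B = M₀a(2b-a)/L² = 13·4·(2·8-4)/12² = 13/3 kN·m
Load 3 — uniform load w=-2 kN/m over full span:
  R_A = wL/2 = (-2)·12/2 = -12 kN
  M_A = wL²/12 = (-2)·12²/12 = -24 kN·m
  R_B = wL/2 = (-2)·12/2 = -12 kN
  M_B = -wL²/12 = -(-2)·12²/12 = 24 kN·m
Load 4 — point force P=-17 kN at a=8 m (b=L-a=4):
  R_A = Pb²(3a+b)/L³ = (-17)·4²·(3·8+4)/12³ = -119/27 kN
  M_A = Pab²/L² = (-17)·8·4²/12² = -136/9 kN·m
  R_B = Pa²(a+3b)/L³ = (-17)·8²·(8+3·4)/12³ = -340/27 kN
  M_B = -Pa²b/L² = -(-17)·8²·4/12² = 272/9 kN·m
Superposition: R_A = -4909/864 kN, M_A = -2959/144 kN·m, R_B = -21011/864 kN, M_B = 7541/144 kN·m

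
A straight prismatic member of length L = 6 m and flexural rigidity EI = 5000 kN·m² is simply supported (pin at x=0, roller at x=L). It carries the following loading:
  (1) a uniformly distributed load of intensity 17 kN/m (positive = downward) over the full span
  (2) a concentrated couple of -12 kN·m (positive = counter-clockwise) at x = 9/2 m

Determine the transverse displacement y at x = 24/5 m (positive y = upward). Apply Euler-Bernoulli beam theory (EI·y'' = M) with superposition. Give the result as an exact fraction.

y(24/5) = -199881/6250000 m

Load 1 — uniform load w=17 kN/m over full span:
  y_1 = -wx(L³-2Lx²+x³)/(24EI) = -17·(24/5)·(6³-2·6·(24/5)²+(24/5)³)/(24·5000) = -13311/390625 m
Load 2 — applied couple M₀=-12 kN·m at a=9/2 m (b=L-a=3/2):
  y_2 = (M₀x³/(6L)-M₀(x-a)²/2+C₁x)/EI  [x>a] with C₁=M₀(3b²-L²)/(6L)=39/4 = ((-12)·(24/5)³/(6·6)-(-12)·((24/5)-(9/2))²/2+(39/4)·(24/5))/5000 = 2619/1250000 m
Superposition: y = Σ y_i = -199881/6250000 m ≈ -0.031981 m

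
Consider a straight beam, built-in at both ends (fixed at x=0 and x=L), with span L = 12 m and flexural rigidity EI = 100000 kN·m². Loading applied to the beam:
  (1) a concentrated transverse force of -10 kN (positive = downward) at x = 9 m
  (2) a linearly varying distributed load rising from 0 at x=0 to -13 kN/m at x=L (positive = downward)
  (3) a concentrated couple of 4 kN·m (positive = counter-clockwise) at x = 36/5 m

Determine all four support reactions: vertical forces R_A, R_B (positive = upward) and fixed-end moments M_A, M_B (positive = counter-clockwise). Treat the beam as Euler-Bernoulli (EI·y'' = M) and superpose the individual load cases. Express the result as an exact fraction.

Load 1 — point force P=-10 kN at a=9 m (b=L-a=3):
  R_A = Pb²(3a+b)/L³ = (-10)·3²·(3·9+3)/12³ = -25/16 kN
  M_A = Pab²/L² = (-10)·9·3²/12² = -45/8 kN·m
  R_B = Pa²(a+3b)/L³ = (-10)·9²·(9+3·3)/12³ = -135/16 kN
  M_B = -Pa²b/L² = -(-10)·9²·3/12² = 135/8 kN·m
Load 2 — triangular load w₀=-13 kN/m (0→w₀ over full span):
  R_A = 3w₀L/20 = 3·(-13)·12/20 = -117/5 kN
  M_A = w₀L²/30 = (-13)·12²/30 = -312/5 kN·m
  R_B = 7w₀L/20 = 7·(-13)·12/20 = -273/5 kN
  M_B = -w₀L²/20 = -(-13)·12²/20 = 468/5 kN·m
Load 3 — applied couple M₀=4 kN·m at a=36/5 m (b=L-a=24/5):
  R_A = 6M₀ab/L³ = 6·4·(36/5)·(24/5)/12³ = 12/25 kN
  M_A = M₀b(2a-b)/L² = 4·(24/5)·(2·(36/5)-(24/5))/12² = 32/25 kN·m
  R_B = -6M₀ab/L³ = -6·4·(36/5)·(24/5)/12³ = -12/25 kN
  M_B = M₀a(2b-a)/L² = 4·(36/5)·(2·(24/5)-(36/5))/12² = 12/25 kN·m
Superposition: R_A = -9793/400 kN, M_A = -13349/200 kN·m, R_B = -25407/400 kN, M_B = 22191/200 kN·m

R_A = -9793/400 kN, M_A = -13349/200 kN·m, R_B = -25407/400 kN, M_B = 22191/200 kN·m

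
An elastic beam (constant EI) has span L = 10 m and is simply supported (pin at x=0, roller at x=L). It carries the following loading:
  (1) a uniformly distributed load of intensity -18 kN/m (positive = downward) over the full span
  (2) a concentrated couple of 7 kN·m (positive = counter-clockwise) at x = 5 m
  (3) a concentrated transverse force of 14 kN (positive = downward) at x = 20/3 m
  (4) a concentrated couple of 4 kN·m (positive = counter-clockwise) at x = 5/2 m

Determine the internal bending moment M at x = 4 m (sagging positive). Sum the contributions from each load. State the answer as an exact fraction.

M(4) = -2954/15 kN·m

Load 1 — uniform load w=-18 kN/m over full span:
  M_1 = wx(L-x)/2 = (-18)·4·(10-4)/2 = -216 kN·m
Load 2 — applied couple M₀=7 kN·m at a=5 m (b=L-a=5):
  M_2 = M₀x/L  [x≤a] = 7·4/10 = 14/5 kN·m
Load 3 — point force P=14 kN at a=20/3 m (b=L-a=10/3):
  M_3 = Pbx/L  [x≤a] = 14·(10/3)·4/10 = 56/3 kN·m
Load 4 — applied couple M₀=4 kN·m at a=5/2 m (b=L-a=15/2):
  M_4 = M₀x/L - M₀  [x>a] = 4·4/10 - 4 = -12/5 kN·m
Superposition: M = Σ M_i = -2954/15 kN·m ≈ -196.933333 kN·m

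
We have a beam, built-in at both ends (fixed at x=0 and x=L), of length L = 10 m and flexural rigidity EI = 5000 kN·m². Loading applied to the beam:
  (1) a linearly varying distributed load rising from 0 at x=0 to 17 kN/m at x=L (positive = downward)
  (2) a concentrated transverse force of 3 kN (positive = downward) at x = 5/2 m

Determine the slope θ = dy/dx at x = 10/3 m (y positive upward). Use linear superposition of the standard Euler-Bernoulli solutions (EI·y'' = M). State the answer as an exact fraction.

θ(10/3) = -4433/388800 rad

Load 1 — triangular load w₀=17 kN/m (0→w₀ over full span):
  θ_1 = -w₀(2x(L-x)(L-2x)(x+2L)+x²(L-x)²)/(120LEI) = -17·(2·(10/3)·(10-(10/3))·(10-2·(10/3))·((10/3)+2·10)+(10/3)²·(10-(10/3))²)/(120·10·5000) = -68/6075 rad
Load 2 — point force P=3 kN at a=5/2 m (b=L-a=15/2):
  θ_2 = Pa²(L-x)(2bL-(3b+a)(L-x))/(2L³EI)  [x>a] = 3·(5/2)²·(10-(10/3))·(2·(15/2)·10-(3·(15/2)+(5/2))·(10-(10/3)))/(2·10³·5000) = -1/4800 rad
Superposition: θ = Σ θ_i = -4433/388800 rad ≈ -0.011402 rad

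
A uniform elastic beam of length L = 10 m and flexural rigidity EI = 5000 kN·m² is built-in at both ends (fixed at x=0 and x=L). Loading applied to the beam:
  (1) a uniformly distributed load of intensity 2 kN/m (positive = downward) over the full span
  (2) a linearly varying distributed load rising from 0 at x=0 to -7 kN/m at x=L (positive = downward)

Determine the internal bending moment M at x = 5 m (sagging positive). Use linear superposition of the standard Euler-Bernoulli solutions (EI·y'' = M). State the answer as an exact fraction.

Load 1 — uniform load w=2 kN/m over full span:
  M_1 = wLx/2 - wL²/12 - wx²/2 = 2·10·5/2 - 2·10²/12 - 2·5²/2 = 25/3 kN·m
Load 2 — triangular load w₀=-7 kN/m (0→w₀ over full span):
  M_2 = 3w₀Lx/20 - w₀L²/30 - w₀x³/(6L) = 3·(-7)·10·5/20 - (-7)·10²/30 - (-7)·5³/(6·10) = -175/12 kN·m
Superposition: M = Σ M_i = -25/4 kN·m ≈ -6.250000 kN·m

M(5) = -25/4 kN·m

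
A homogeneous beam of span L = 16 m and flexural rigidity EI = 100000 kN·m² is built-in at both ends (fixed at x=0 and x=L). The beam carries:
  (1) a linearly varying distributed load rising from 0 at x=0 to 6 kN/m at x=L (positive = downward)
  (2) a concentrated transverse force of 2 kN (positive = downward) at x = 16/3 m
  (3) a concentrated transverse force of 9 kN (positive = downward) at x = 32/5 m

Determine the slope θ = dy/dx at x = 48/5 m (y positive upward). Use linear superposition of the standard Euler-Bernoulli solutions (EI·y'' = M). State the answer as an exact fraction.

θ(48/5) = 59296/87890625 rad

Load 1 — triangular load w₀=6 kN/m (0→w₀ over full span):
  θ_1 = -w₀(2x(L-x)(L-2x)(x+2L)+x²(L-x)²)/(120LEI) = -6·(2·(48/5)·(16-(48/5))·(16-2·(48/5))·((48/5)+2·16)+(48/5)²·(16-(48/5))²)/(120·16·100000) = 768/1953125 rad
Load 2 — point force P=2 kN at a=16/3 m (b=L-a=32/3):
  θ_2 = Pa²(L-x)(2bL-(3b+a)(L-x))/(2L³EI)  [x>a] = 2·(16/3)²·(16-(48/5))·(2·(32/3)·16-(3·(32/3)+(16/3))·(16-(48/5)))/(2·16³·100000) = 32/703125 rad
Load 3 — point force P=9 kN at a=32/5 m (b=L-a=48/5):
  θ_3 = Pa²(L-x)(2bL-(3b+a)(L-x))/(2L³EI)  [x>a] = 9·(32/5)²·(16-(48/5))·(2·(48/5)·16-(3·(48/5)+(32/5))·(16-(48/5)))/(2·16³·100000) = 2304/9765625 rad
Superposition: θ = Σ θ_i = 59296/87890625 rad ≈ 0.000675 rad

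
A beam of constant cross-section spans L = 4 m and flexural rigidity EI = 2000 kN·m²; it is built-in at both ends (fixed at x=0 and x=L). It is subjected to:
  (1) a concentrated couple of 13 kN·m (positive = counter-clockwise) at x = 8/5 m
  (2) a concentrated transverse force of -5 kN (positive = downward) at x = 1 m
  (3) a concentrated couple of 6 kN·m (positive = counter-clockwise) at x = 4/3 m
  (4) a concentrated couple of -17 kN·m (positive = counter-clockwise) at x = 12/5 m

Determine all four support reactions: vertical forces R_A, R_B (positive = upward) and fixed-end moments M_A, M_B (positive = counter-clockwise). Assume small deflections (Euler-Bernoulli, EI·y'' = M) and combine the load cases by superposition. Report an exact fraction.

Load 1 — applied couple M₀=13 kN·m at a=8/5 m (b=L-a=12/5):
  R_A = 6M₀ab/L³ = 6·13·(8/5)·(12/5)/4³ = 117/25 kN
  M_A = M₀b(2a-b)/L² = 13·(12/5)·(2·(8/5)-(12/5))/4² = 39/25 kN·m
  R_B = -6M₀ab/L³ = -6·13·(8/5)·(12/5)/4³ = -117/25 kN
  M_B = M₀a(2b-a)/L² = 13·(8/5)·(2·(12/5)-(8/5))/4² = 104/25 kN·m
Load 2 — point force P=-5 kN at a=1 m (b=L-a=3):
  R_A = Pb²(3a+b)/L³ = (-5)·3²·(3·1+3)/4³ = -135/32 kN
  M_A = Pab²/L² = (-5)·1·3²/4² = -45/16 kN·m
  R_B = Pa²(a+3b)/L³ = (-5)·1²·(1+3·3)/4³ = -25/32 kN
  M_B = -Pa²b/L² = -(-5)·1²·3/4² = 15/16 kN·m
Load 3 — applied couple M₀=6 kN·m at a=4/3 m (b=L-a=8/3):
  R_A = 6M₀ab/L³ = 6·6·(4/3)·(8/3)/4³ = 2 kN
  M_A = M₀b(2a-b)/L² = 6·(8/3)·(2·(4/3)-(8/3))/4² = 0 kN·m
  R_B = -6M₀ab/L³ = -6·6·(4/3)·(8/3)/4³ = -2 kN
  M_B = M₀a(2b-a)/L² = 6·(4/3)·(2·(8/3)-(4/3))/4² = 2 kN·m
Load 4 — applied couple M₀=-17 kN·m at a=12/5 m (b=L-a=8/5):
  R_A = 6M₀ab/L³ = 6·(-17)·(12/5)·(8/5)/4³ = -153/25 kN
  M_A = M₀b(2a-b)/L² = (-17)·(8/5)·(2·(12/5)-(8/5))/4² = -136/25 kN·m
  R_B = -6M₀ab/L³ = -6·(-17)·(12/5)·(8/5)/4³ = 153/25 kN
  M_B = M₀a(2b-a)/L² = (-17)·(12/5)·(2·(8/5)-(12/5))/4² = -51/25 kN·m
Superposition: R_A = -2927/800 kN, M_A = -2677/400 kN·m, R_B = -1073/800 kN, M_B = 2023/400 kN·m

R_A = -2927/800 kN, M_A = -2677/400 kN·m, R_B = -1073/800 kN, M_B = 2023/400 kN·m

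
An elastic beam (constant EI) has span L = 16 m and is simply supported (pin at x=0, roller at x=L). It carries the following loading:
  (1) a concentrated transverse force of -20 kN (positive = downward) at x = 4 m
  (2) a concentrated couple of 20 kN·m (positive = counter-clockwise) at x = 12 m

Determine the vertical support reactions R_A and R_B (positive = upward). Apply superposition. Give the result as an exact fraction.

Load 1 — point force P=-20 kN at a=4 m (b=L-a=12):
  R_A = Pb/L = (-20)·12/16 = -15 kN
  R_B = Pa/L = (-20)·4/16 = -5 kN
Load 2 — applied couple M₀=20 kN·m at a=12 m (b=L-a=4):
  R_A = M₀/L = 20/16 = 5/4 kN
  R_B = -M₀/L = -20/16 = -5/4 kN
Superposition: R_A = -55/4 kN, R_B = -25/4 kN

R_A = -55/4 kN, R_B = -25/4 kN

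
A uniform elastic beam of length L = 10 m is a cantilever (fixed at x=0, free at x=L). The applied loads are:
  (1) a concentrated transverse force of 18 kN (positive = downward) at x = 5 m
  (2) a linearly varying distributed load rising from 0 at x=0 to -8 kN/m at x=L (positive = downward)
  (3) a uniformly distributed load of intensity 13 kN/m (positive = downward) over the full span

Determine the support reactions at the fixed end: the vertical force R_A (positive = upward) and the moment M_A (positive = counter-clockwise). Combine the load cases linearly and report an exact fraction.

Load 1 — point force P=18 kN at a=5 m (b=L-a=5):
  R_A = P = 18 kN
  M_A = Pa = 18·5 = 90 kN·m
Load 2 — triangular load w₀=-8 kN/m (0→w₀ over full span):
  R_A = w₀L/2 = (-8)·10/2 = -40 kN
  M_A = w₀L²/3 = (-8)·10²/3 = -800/3 kN·m
Load 3 — uniform load w=13 kN/m over full span:
  R_A = wL = 13·10 = 130 kN
  M_A = wL²/2 = 13·10²/2 = 650 kN·m
Superposition: R_A = 108 kN, M_A = 1420/3 kN·m

R_A = 108 kN, M_A = 1420/3 kN·m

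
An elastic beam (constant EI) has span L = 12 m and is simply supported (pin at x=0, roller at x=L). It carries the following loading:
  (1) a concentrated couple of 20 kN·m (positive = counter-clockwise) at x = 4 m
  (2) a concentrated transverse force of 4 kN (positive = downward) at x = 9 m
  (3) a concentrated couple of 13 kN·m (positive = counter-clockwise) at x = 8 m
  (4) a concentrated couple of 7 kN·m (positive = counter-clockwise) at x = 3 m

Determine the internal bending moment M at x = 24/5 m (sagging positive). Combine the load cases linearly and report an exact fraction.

M(24/5) = -31/5 kN·m

Load 1 — applied couple M₀=20 kN·m at a=4 m (b=L-a=8):
  M_1 = M₀x/L - M₀  [x>a] = 20·(24/5)/12 - 20 = -12 kN·m
Load 2 — point force P=4 kN at a=9 m (b=L-a=3):
  M_2 = Pbx/L  [x≤a] = 4·3·(24/5)/12 = 24/5 kN·m
Load 3 — applied couple M₀=13 kN·m at a=8 m (b=L-a=4):
  M_3 = M₀x/L  [x≤a] = 13·(24/5)/12 = 26/5 kN·m
Load 4 — applied couple M₀=7 kN·m at a=3 m (b=L-a=9):
  M_4 = M₀x/L - M₀  [x>a] = 7·(24/5)/12 - 7 = -21/5 kN·m
Superposition: M = Σ M_i = -31/5 kN·m ≈ -6.200000 kN·m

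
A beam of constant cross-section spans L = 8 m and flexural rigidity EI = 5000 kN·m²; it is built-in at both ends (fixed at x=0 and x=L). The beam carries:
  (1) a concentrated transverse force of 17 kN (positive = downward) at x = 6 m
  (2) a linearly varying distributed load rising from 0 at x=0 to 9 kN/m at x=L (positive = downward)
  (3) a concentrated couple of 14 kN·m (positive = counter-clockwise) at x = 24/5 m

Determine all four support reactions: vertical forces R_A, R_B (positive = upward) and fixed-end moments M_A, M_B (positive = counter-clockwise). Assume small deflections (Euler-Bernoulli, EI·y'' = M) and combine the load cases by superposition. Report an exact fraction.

Load 1 — point force P=17 kN at a=6 m (b=L-a=2):
  R_A = Pb²(3a+b)/L³ = 17·2²·(3·6+2)/8³ = 85/32 kN
  M_A = Pab²/L² = 17·6·2²/8² = 51/8 kN·m
  R_B = Pa²(a+3b)/L³ = 17·6²·(6+3·2)/8³ = 459/32 kN
  M_B = -Pa²b/L² = -17·6²·2/8² = -153/8 kN·m
Load 2 — triangular load w₀=9 kN/m (0→w₀ over full span):
  R_A = 3w₀L/20 = 3·9·8/20 = 54/5 kN
  M_A = w₀L²/30 = 9·8²/30 = 96/5 kN·m
  R_B = 7w₀L/20 = 7·9·8/20 = 126/5 kN
  M_B = -w₀L²/20 = -9·8²/20 = -144/5 kN·m
Load 3 — applied couple M₀=14 kN·m at a=24/5 m (b=L-a=16/5):
  R_A = 6M₀ab/L³ = 6·14·(24/5)·(16/5)/8³ = 63/25 kN
  M_A = M₀b(2a-b)/L² = 14·(16/5)·(2·(24/5)-(16/5))/8² = 112/25 kN·m
  R_B = -6M₀ab/L³ = -6·14·(24/5)·(16/5)/8³ = -63/25 kN
  M_B = M₀a(2b-a)/L² = 14·(24/5)·(2·(16/5)-(24/5))/8² = 42/25 kN·m
Superposition: R_A = 12781/800 kN, M_A = 6011/200 kN·m, R_B = 29619/800 kN, M_B = -9249/200 kN·m

R_A = 12781/800 kN, M_A = 6011/200 kN·m, R_B = 29619/800 kN, M_B = -9249/200 kN·m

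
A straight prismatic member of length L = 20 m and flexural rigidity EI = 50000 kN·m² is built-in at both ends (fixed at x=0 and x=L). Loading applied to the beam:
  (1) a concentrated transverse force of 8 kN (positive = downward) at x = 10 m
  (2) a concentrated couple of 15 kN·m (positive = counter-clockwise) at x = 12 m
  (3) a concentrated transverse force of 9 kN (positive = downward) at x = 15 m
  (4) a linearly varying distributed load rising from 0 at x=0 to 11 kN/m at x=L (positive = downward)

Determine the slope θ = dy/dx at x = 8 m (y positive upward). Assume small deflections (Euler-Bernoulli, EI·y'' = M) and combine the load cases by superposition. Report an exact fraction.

Load 1 — point force P=8 kN at a=10 m (b=L-a=10):
  θ_1 = -Pb²x(2aL-(3a+b)x)/(2L³EI)  [x≤a] = -8·10²·8·(2·10·20-(3·10+10)·8)/(2·20³·50000) = -2/3125 rad
Load 2 — applied couple M₀=15 kN·m at a=12 m (b=L-a=8):
  θ_2 = (R_Ax²/2 - M_Ax)/EI  [x≤a] with R_A=27/25, M_A=24/5 = ((27/25)·8²/2 - (24/5)·8)/50000 = -6/78125 rad
Load 3 — point force P=9 kN at a=15 m (b=L-a=5):
  θ_3 = -Pb²x(2aL-(3a+b)x)/(2L³EI)  [x≤a] = -9·5²·8·(2·15·20-(3·15+5)·8)/(2·20³·50000) = -9/20000 rad
Load 4 — triangular load w₀=11 kN/m (0→w₀ over full span):
  θ_4 = -w₀(2x(L-x)(L-2x)(x+2L)+x²(L-x)²)/(120LEI) = -11·(2·8·(20-8)·(20-2·8)·(8+2·20)+8²·(20-8)²)/(120·20·50000) = -66/15625 rad
Superposition: θ = Σ θ_i = -13477/2500000 rad ≈ -0.005391 rad

θ(8) = -13477/2500000 rad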